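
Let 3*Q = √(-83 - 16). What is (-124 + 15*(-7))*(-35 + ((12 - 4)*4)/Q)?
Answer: 8015 + 7328*I*√11/11 ≈ 8015.0 + 2209.5*I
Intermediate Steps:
Q = I*√11 (Q = √(-83 - 16)/3 = √(-99)/3 = (3*I*√11)/3 = I*√11 ≈ 3.3166*I)
(-124 + 15*(-7))*(-35 + ((12 - 4)*4)/Q) = (-124 + 15*(-7))*(-35 + ((12 - 4)*4)/((I*√11))) = (-124 - 105)*(-35 + (8*4)*(-I*√11/11)) = -229*(-35 + 32*(-I*√11/11)) = -229*(-35 - 32*I*√11/11) = 8015 + 7328*I*√11/11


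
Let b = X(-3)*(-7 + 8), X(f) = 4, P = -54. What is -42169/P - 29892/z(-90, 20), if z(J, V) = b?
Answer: -361373/54 ≈ -6692.1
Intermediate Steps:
b = 4 (b = 4*(-7 + 8) = 4*1 = 4)
z(J, V) = 4
-42169/P - 29892/z(-90, 20) = -42169/(-54) - 29892/4 = -42169*(-1/54) - 29892*1/4 = 42169/54 - 7473 = -361373/54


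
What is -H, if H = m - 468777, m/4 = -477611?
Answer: 2379221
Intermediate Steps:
m = -1910444 (m = 4*(-477611) = -1910444)
H = -2379221 (H = -1910444 - 468777 = -2379221)
-H = -1*(-2379221) = 2379221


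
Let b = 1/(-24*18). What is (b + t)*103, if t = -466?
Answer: -20735239/432 ≈ -47998.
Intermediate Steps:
b = -1/432 (b = 1/(-432) = -1/432 ≈ -0.0023148)
(b + t)*103 = (-1/432 - 466)*103 = -201313/432*103 = -20735239/432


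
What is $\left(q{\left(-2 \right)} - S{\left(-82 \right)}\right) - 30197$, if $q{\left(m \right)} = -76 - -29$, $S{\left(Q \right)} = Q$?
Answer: $-30162$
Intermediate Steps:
$q{\left(m \right)} = -47$ ($q{\left(m \right)} = -76 + 29 = -47$)
$\left(q{\left(-2 \right)} - S{\left(-82 \right)}\right) - 30197 = \left(-47 - -82\right) - 30197 = \left(-47 + 82\right) - 30197 = 35 - 30197 = -30162$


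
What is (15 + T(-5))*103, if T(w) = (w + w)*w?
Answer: 6695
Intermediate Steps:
T(w) = 2*w² (T(w) = (2*w)*w = 2*w²)
(15 + T(-5))*103 = (15 + 2*(-5)²)*103 = (15 + 2*25)*103 = (15 + 50)*103 = 65*103 = 6695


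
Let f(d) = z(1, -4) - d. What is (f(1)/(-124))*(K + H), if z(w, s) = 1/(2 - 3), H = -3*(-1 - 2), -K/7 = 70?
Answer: -481/62 ≈ -7.7581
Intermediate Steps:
K = -490 (K = -7*70 = -490)
H = 9 (H = -3*(-3) = 9)
z(w, s) = -1 (z(w, s) = 1/(-1) = -1)
f(d) = -1 - d
(f(1)/(-124))*(K + H) = ((-1 - 1*1)/(-124))*(-490 + 9) = ((-1 - 1)*(-1/124))*(-481) = -2*(-1/124)*(-481) = (1/62)*(-481) = -481/62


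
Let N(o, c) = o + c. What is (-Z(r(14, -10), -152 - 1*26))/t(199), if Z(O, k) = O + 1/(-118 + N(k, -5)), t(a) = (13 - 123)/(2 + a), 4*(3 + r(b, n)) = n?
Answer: -665913/66220 ≈ -10.056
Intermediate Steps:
r(b, n) = -3 + n/4
t(a) = -110/(2 + a)
N(o, c) = c + o
Z(O, k) = O + 1/(-123 + k) (Z(O, k) = O + 1/(-118 + (-5 + k)) = O + 1/(-123 + k))
(-Z(r(14, -10), -152 - 1*26))/t(199) = (-(1 - 123*(-3 + (1/4)*(-10)) + (-3 + (1/4)*(-10))*(-152 - 1*26))/(-123 + (-152 - 1*26)))/((-110/(2 + 199))) = (-(1 - 123*(-3 - 5/2) + (-3 - 5/2)*(-152 - 26))/(-123 + (-152 - 26)))/((-110/201)) = (-(1 - 123*(-11/2) - 11/2*(-178))/(-123 - 178))/((-110*1/201)) = (-(1 + 1353/2 + 979)/(-301))/(-110/201) = -(-1)*3313/(301*2)*(-201/110) = -1*(-3313/602)*(-201/110) = (3313/602)*(-201/110) = -665913/66220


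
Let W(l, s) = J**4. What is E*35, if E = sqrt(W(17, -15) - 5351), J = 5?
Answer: 35*I*sqrt(4726) ≈ 2406.1*I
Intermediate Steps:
W(l, s) = 625 (W(l, s) = 5**4 = 625)
E = I*sqrt(4726) (E = sqrt(625 - 5351) = sqrt(-4726) = I*sqrt(4726) ≈ 68.746*I)
E*35 = (I*sqrt(4726))*35 = 35*I*sqrt(4726)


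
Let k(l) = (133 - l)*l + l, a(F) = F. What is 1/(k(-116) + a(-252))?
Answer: -1/29252 ≈ -3.4186e-5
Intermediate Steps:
k(l) = l + l*(133 - l) (k(l) = l*(133 - l) + l = l + l*(133 - l))
1/(k(-116) + a(-252)) = 1/(-116*(134 - 1*(-116)) - 252) = 1/(-116*(134 + 116) - 252) = 1/(-116*250 - 252) = 1/(-29000 - 252) = 1/(-29252) = -1/29252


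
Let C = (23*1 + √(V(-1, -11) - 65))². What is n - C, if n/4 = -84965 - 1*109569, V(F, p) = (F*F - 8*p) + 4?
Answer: -778693 - 92*√7 ≈ -7.7894e+5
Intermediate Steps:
V(F, p) = 4 + F² - 8*p (V(F, p) = (F² - 8*p) + 4 = 4 + F² - 8*p)
n = -778136 (n = 4*(-84965 - 1*109569) = 4*(-84965 - 109569) = 4*(-194534) = -778136)
C = (23 + 2*√7)² (C = (23*1 + √((4 + (-1)² - 8*(-11)) - 65))² = (23 + √((4 + 1 + 88) - 65))² = (23 + √(93 - 65))² = (23 + √28)² = (23 + 2*√7)² ≈ 800.41)
n - C = -778136 - (557 + 92*√7) = -778136 + (-557 - 92*√7) = -778693 - 92*√7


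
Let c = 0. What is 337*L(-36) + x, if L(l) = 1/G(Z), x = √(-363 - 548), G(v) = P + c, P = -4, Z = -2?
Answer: -337/4 + I*√911 ≈ -84.25 + 30.183*I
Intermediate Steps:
G(v) = -4 (G(v) = -4 + 0 = -4)
x = I*√911 (x = √(-911) = I*√911 ≈ 30.183*I)
L(l) = -¼ (L(l) = 1/(-4) = -¼)
337*L(-36) + x = 337*(-¼) + I*√911 = -337/4 + I*√911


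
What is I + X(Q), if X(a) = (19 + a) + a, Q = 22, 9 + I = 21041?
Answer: 21095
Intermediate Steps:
I = 21032 (I = -9 + 21041 = 21032)
X(a) = 19 + 2*a
I + X(Q) = 21032 + (19 + 2*22) = 21032 + (19 + 44) = 21032 + 63 = 21095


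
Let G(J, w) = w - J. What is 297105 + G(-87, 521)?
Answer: 297713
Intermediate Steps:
297105 + G(-87, 521) = 297105 + (521 - 1*(-87)) = 297105 + (521 + 87) = 297105 + 608 = 297713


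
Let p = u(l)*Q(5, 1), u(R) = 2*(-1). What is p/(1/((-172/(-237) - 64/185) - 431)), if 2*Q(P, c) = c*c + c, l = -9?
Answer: 37761086/43845 ≈ 861.24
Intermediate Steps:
Q(P, c) = c/2 + c²/2 (Q(P, c) = (c*c + c)/2 = (c² + c)/2 = (c + c²)/2 = c/2 + c²/2)
u(R) = -2
p = -2 (p = -(1 + 1) = -2 ≈ -2.0000)
p/(1/((-172/(-237) - 64/185) - 431)) = -2/(1/((-172/(-237) - 64/185) - 431)) = -2/(1/((-172*(-1/237) - 64*1/185) - 431)) = -2/(1/((172/237 - 64/185) - 431)) = -2/(1/(16652/43845 - 431)) = -2/(1/(-18880543/43845)) = -2/(-43845/18880543) = -2*(-18880543/43845) = 37761086/43845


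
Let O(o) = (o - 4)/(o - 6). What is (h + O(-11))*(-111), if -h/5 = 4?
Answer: 36075/17 ≈ 2122.1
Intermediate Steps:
h = -20 (h = -5*4 = -20)
O(o) = (-4 + o)/(-6 + o)
(h + O(-11))*(-111) = (-20 + (-4 - 11)/(-6 - 11))*(-111) = (-20 - 15/(-17))*(-111) = (-20 - 1/17*(-15))*(-111) = (-20 + 15/17)*(-111) = -325/17*(-111) = 36075/17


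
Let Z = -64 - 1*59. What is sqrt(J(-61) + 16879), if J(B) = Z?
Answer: 2*sqrt(4189) ≈ 129.45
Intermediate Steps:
Z = -123 (Z = -64 - 59 = -123)
J(B) = -123
sqrt(J(-61) + 16879) = sqrt(-123 + 16879) = sqrt(16756) = 2*sqrt(4189)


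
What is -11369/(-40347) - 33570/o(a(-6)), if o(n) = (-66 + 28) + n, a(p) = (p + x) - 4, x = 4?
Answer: 677474513/887634 ≈ 763.24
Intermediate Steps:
a(p) = p (a(p) = (p + 4) - 4 = (4 + p) - 4 = p)
o(n) = -38 + n
-11369/(-40347) - 33570/o(a(-6)) = -11369/(-40347) - 33570/(-38 - 6) = -11369*(-1/40347) - 33570/(-44) = 11369/40347 - 33570*(-1/44) = 11369/40347 + 16785/22 = 677474513/887634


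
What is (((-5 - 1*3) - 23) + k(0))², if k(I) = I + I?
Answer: 961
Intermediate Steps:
k(I) = 2*I
(((-5 - 1*3) - 23) + k(0))² = (((-5 - 1*3) - 23) + 2*0)² = (((-5 - 3) - 23) + 0)² = ((-8 - 23) + 0)² = (-31 + 0)² = (-31)² = 961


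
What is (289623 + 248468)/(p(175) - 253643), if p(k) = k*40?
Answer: -538091/246643 ≈ -2.1817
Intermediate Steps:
p(k) = 40*k
(289623 + 248468)/(p(175) - 253643) = (289623 + 248468)/(40*175 - 253643) = 538091/(7000 - 253643) = 538091/(-246643) = 538091*(-1/246643) = -538091/246643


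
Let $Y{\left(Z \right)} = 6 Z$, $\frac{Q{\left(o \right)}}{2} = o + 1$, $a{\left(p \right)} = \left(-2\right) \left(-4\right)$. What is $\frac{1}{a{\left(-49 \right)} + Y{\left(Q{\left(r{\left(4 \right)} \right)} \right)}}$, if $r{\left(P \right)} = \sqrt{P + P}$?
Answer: $- \frac{5}{188} + \frac{3 \sqrt{2}}{94} \approx 0.018539$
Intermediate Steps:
$r{\left(P \right)} = \sqrt{2} \sqrt{P}$ ($r{\left(P \right)} = \sqrt{2 P} = \sqrt{2} \sqrt{P}$)
$a{\left(p \right)} = 8$
$Q{\left(o \right)} = 2 + 2 o$ ($Q{\left(o \right)} = 2 \left(o + 1\right) = 2 \left(1 + o\right) = 2 + 2 o$)
$\frac{1}{a{\left(-49 \right)} + Y{\left(Q{\left(r{\left(4 \right)} \right)} \right)}} = \frac{1}{8 + 6 \left(2 + 2 \sqrt{2} \sqrt{4}\right)} = \frac{1}{8 + 6 \left(2 + 2 \sqrt{2} \cdot 2\right)} = \frac{1}{8 + 6 \left(2 + 2 \cdot 2 \sqrt{2}\right)} = \frac{1}{8 + 6 \left(2 + 4 \sqrt{2}\right)} = \frac{1}{8 + \left(12 + 24 \sqrt{2}\right)} = \frac{1}{20 + 24 \sqrt{2}}$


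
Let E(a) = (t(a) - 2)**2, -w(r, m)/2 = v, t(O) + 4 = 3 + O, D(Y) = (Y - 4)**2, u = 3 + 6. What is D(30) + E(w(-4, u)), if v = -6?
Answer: 757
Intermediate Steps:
u = 9
D(Y) = (-4 + Y)**2
t(O) = -1 + O (t(O) = -4 + (3 + O) = -1 + O)
w(r, m) = 12 (w(r, m) = -2*(-6) = 12)
E(a) = (-3 + a)**2 (E(a) = ((-1 + a) - 2)**2 = (-3 + a)**2)
D(30) + E(w(-4, u)) = (-4 + 30)**2 + (-3 + 12)**2 = 26**2 + 9**2 = 676 + 81 = 757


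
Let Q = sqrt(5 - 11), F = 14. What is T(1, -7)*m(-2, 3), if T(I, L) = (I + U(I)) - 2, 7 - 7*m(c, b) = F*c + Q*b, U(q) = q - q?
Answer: -5 + 3*I*sqrt(6)/7 ≈ -5.0 + 1.0498*I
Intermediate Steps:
U(q) = 0
Q = I*sqrt(6) (Q = sqrt(-6) = I*sqrt(6) ≈ 2.4495*I)
m(c, b) = 1 - 2*c - I*b*sqrt(6)/7 (m(c, b) = 1 - (14*c + (I*sqrt(6))*b)/7 = 1 - (14*c + I*b*sqrt(6))/7 = 1 + (-2*c - I*b*sqrt(6)/7) = 1 - 2*c - I*b*sqrt(6)/7)
T(I, L) = -2 + I (T(I, L) = (I + 0) - 2 = I - 2 = -2 + I)
T(1, -7)*m(-2, 3) = (-2 + 1)*(1 - 2*(-2) - 1/7*I*3*sqrt(6)) = -(1 + 4 - 3*I*sqrt(6)/7) = -(5 - 3*I*sqrt(6)/7) = -5 + 3*I*sqrt(6)/7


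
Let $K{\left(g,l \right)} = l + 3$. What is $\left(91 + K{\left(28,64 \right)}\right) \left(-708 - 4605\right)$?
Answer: $-839454$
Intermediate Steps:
$K{\left(g,l \right)} = 3 + l$
$\left(91 + K{\left(28,64 \right)}\right) \left(-708 - 4605\right) = \left(91 + \left(3 + 64\right)\right) \left(-708 - 4605\right) = \left(91 + 67\right) \left(-5313\right) = 158 \left(-5313\right) = -839454$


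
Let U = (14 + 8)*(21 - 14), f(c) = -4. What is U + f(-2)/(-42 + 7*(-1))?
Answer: 7550/49 ≈ 154.08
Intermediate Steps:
U = 154 (U = 22*7 = 154)
U + f(-2)/(-42 + 7*(-1)) = 154 - 4/(-42 + 7*(-1)) = 154 - 4/(-42 - 7) = 154 - 4/(-49) = 154 - 4*(-1/49) = 154 + 4/49 = 7550/49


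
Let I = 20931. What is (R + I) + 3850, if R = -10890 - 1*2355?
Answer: 11536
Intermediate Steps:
R = -13245 (R = -10890 - 2355 = -13245)
(R + I) + 3850 = (-13245 + 20931) + 3850 = 7686 + 3850 = 11536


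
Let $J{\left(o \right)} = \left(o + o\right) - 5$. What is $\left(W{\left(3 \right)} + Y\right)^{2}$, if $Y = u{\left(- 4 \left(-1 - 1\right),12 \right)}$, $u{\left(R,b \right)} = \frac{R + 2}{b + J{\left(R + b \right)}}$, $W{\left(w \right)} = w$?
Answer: $\frac{22801}{2209} \approx 10.322$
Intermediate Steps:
$J{\left(o \right)} = -5 + 2 o$ ($J{\left(o \right)} = 2 o - 5 = -5 + 2 o$)
$u{\left(R,b \right)} = \frac{2 + R}{-5 + 2 R + 3 b}$ ($u{\left(R,b \right)} = \frac{R + 2}{b + \left(-5 + 2 \left(R + b\right)\right)} = \frac{2 + R}{b - \left(5 - 2 R - 2 b\right)} = \frac{2 + R}{b + \left(-5 + 2 R + 2 b\right)} = \frac{2 + R}{-5 + 2 R + 3 b}$)
$Y = \frac{10}{47}$ ($Y = \frac{2 - 4 \left(-1 - 1\right)}{-5 + 2 \left(- 4 \left(-1 - 1\right)\right) + 3 \cdot 12} = \frac{2 - -8}{-5 + 2 \left(\left(-4\right) \left(-2\right)\right) + 36} = \frac{2 + 8}{-5 + 2 \cdot 8 + 36} = \frac{1}{-5 + 16 + 36} \cdot 10 = \frac{1}{47} \cdot 10 = \frac{10}{47} \approx 0.21277$)
$\left(W{\left(3 \right)} + Y\right)^{2} = \left(3 + \frac{10}{47}\right)^{2} = \left(\frac{151}{47}\right)^{2} = \frac{22801}{2209}$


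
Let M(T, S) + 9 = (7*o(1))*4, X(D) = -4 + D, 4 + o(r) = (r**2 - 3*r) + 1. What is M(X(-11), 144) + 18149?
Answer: 18000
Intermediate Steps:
o(r) = -3 + r**2 - 3*r (o(r) = -4 + ((r**2 - 3*r) + 1) = -4 + (1 + r**2 - 3*r) = -3 + r**2 - 3*r)
M(T, S) = -149 (M(T, S) = -9 + (7*(-3 + 1**2 - 3*1))*4 = -9 + (7*(-3 + 1 - 3))*4 = -9 + (7*(-5))*4 = -9 - 35*4 = -9 - 140 = -149)
M(X(-11), 144) + 18149 = -149 + 18149 = 18000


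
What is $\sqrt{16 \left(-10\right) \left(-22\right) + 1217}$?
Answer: $\sqrt{4737} \approx 68.826$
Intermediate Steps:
$\sqrt{16 \left(-10\right) \left(-22\right) + 1217} = \sqrt{\left(-160\right) \left(-22\right) + 1217} = \sqrt{3520 + 1217} = \sqrt{4737}$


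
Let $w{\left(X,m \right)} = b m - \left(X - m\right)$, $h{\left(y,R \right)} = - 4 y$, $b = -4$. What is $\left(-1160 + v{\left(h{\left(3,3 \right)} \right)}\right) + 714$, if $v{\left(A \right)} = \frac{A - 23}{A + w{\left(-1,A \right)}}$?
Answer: $- \frac{2237}{5} \approx -447.4$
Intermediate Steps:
$w{\left(X,m \right)} = - X - 3 m$ ($w{\left(X,m \right)} = - 4 m - \left(X - m\right) = - X - 3 m$)
$v{\left(A \right)} = \frac{-23 + A}{1 - 2 A}$ ($v{\left(A \right)} = \frac{A - 23}{A - \left(-1 + 3 A\right)} = \frac{-23 + A}{A - \left(-1 + 3 A\right)} = \frac{-23 + A}{1 - 2 A}$)
$\left(-1160 + v{\left(h{\left(3,3 \right)} \right)}\right) + 714 = \left(-1160 + \frac{23 - \left(-4\right) 3}{-1 + 2 \left(\left(-4\right) 3\right)}\right) + 714 = \left(-1160 + \frac{23 - -12}{-1 + 2 \left(-12\right)}\right) + 714 = \left(-1160 + \frac{23 + 12}{-1 - 24}\right) + 714 = \left(-1160 + \frac{1}{-25} \cdot 35\right) + 714 = \left(-1160 - \frac{7}{5}\right) + 714 = - \frac{5807}{5} + 714 = - \frac{2237}{5}$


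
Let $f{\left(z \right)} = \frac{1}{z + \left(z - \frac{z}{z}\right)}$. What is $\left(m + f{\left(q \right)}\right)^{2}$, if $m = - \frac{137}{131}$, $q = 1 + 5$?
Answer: $\frac{1893376}{2076481} \approx 0.91182$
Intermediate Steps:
$q = 6$
$m = - \frac{137}{131}$ ($m = \left(-137\right) \frac{1}{131} = - \frac{137}{131} \approx -1.0458$)
$f{\left(z \right)} = \frac{1}{-1 + 2 z}$ ($f{\left(z \right)} = \frac{1}{z + \left(z - 1\right)} = \frac{1}{z + \left(-1 + z\right)} = \frac{1}{-1 + 2 z}$)
$\left(m + f{\left(q \right)}\right)^{2} = \left(- \frac{137}{131} + \frac{1}{-1 + 2 \cdot 6}\right)^{2} = \left(- \frac{137}{131} + \frac{1}{-1 + 12}\right)^{2} = \left(- \frac{137}{131} + \frac{1}{11}\right)^{2} = \left(- \frac{1376}{1441}\right)^{2} = \frac{1893376}{2076481}$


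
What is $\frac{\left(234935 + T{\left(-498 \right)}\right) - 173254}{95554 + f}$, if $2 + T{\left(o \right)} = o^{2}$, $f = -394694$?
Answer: $- \frac{309683}{299140} \approx -1.0352$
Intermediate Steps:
$T{\left(o \right)} = -2 + o^{2}$
$\frac{\left(234935 + T{\left(-498 \right)}\right) - 173254}{95554 + f} = \frac{\left(234935 - \left(2 - \left(-498\right)^{2}\right)\right) - 173254}{95554 - 394694} = \frac{\left(234935 + \left(-2 + 248004\right)\right) - 173254}{-299140} = \left(\left(234935 + 248002\right) - 173254\right) \left(- \frac{1}{299140}\right) = \left(482937 - 173254\right) \left(- \frac{1}{299140}\right) = 309683 \left(- \frac{1}{299140}\right) = - \frac{309683}{299140}$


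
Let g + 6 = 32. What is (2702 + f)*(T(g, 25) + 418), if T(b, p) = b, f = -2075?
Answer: 278388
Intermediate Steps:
g = 26 (g = -6 + 32 = 26)
(2702 + f)*(T(g, 25) + 418) = (2702 - 2075)*(26 + 418) = 627*444 = 278388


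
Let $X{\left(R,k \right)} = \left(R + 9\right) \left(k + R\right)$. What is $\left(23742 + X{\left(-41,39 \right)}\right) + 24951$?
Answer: $48757$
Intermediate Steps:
$X{\left(R,k \right)} = \left(9 + R\right) \left(R + k\right)$
$\left(23742 + X{\left(-41,39 \right)}\right) + 24951 = \left(23742 + \left(\left(-41\right)^{2} + 9 \left(-41\right) + 9 \cdot 39 - 1599\right)\right) + 24951 = \left(23742 + \left(1681 - 369 + 351 - 1599\right)\right) + 24951 = \left(23742 + 64\right) + 24951 = 23806 + 24951 = 48757$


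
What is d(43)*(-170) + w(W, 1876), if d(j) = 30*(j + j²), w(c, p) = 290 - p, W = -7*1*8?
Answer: -9650786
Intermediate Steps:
W = -56 (W = -7*8 = -56)
d(j) = 30*j + 30*j²
d(43)*(-170) + w(W, 1876) = (30*43*(1 + 43))*(-170) + (290 - 1*1876) = (30*43*44)*(-170) + (290 - 1876) = 56760*(-170) - 1586 = -9649200 - 1586 = -9650786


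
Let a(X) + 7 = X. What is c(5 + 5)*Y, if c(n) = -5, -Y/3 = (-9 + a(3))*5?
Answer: -975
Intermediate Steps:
a(X) = -7 + X
Y = 195 (Y = -3*(-9 + (-7 + 3))*5 = -3*(-9 - 4)*5 = -(-39)*5 = -3*(-65) = 195)
c(5 + 5)*Y = -5*195 = -975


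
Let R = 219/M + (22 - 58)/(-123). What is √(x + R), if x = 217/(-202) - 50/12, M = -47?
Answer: I*√3275467895301/583881 ≈ 3.0996*I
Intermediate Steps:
x = -1588/303 (x = 217*(-1/202) - 50*1/12 = -217/202 - 25/6 = -1588/303 ≈ -5.2409)
R = -8415/1927 (R = 219/(-47) + (22 - 58)/(-123) = 219*(-1/47) - 36*(-1/123) = -219/47 + 12/41 = -8415/1927 ≈ -4.3669)
√(x + R) = √(-1588/303 - 8415/1927) = √(-5609821/583881) = I*√3275467895301/583881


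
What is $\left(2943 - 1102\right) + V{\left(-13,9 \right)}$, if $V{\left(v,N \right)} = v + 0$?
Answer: $1828$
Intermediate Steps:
$V{\left(v,N \right)} = v$
$\left(2943 - 1102\right) + V{\left(-13,9 \right)} = \left(2943 - 1102\right) - 13 = 1841 - 13 = 1828$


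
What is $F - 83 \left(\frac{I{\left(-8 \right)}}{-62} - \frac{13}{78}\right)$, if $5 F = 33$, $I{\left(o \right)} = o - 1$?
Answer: $\frac{3899}{465} \approx 8.3849$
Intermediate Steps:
$I{\left(o \right)} = -1 + o$ ($I{\left(o \right)} = o - 1 = -1 + o$)
$F = \frac{33}{5}$ ($F = \frac{1}{5} \cdot 33 = \frac{33}{5} \approx 6.6$)
$F - 83 \left(\frac{I{\left(-8 \right)}}{-62} - \frac{13}{78}\right) = \frac{33}{5} - 83 \left(\frac{-1 - 8}{-62} - \frac{13}{78}\right) = \frac{33}{5} - 83 \left(\left(-9\right) \left(- \frac{1}{62}\right) - \frac{1}{6}\right) = \frac{33}{5} - 83 \left(\frac{9}{62} - \frac{1}{6}\right) = \frac{33}{5} - - \frac{166}{93} = \frac{33}{5} + \frac{166}{93} = \frac{3899}{465}$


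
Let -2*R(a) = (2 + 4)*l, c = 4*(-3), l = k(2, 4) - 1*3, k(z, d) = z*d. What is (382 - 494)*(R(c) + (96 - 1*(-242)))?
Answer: -36176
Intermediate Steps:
k(z, d) = d*z
l = 5 (l = 4*2 - 1*3 = 8 - 3 = 5)
c = -12
R(a) = -15 (R(a) = -(2 + 4)*5/2 = -3*5 = -½*30 = -15)
(382 - 494)*(R(c) + (96 - 1*(-242))) = (382 - 494)*(-15 + (96 - 1*(-242))) = -112*(-15 + (96 + 242)) = -112*(-15 + 338) = -112*323 = -36176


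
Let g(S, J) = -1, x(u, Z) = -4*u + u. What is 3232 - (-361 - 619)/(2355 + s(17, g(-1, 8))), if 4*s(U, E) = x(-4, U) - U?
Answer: 869520/269 ≈ 3232.4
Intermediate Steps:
x(u, Z) = -3*u
s(U, E) = 3 - U/4 (s(U, E) = (-3*(-4) - U)/4 = (12 - U)/4 = 3 - U/4)
3232 - (-361 - 619)/(2355 + s(17, g(-1, 8))) = 3232 - (-361 - 619)/(2355 + (3 - ¼*17)) = 3232 - (-980)/(2355 + (3 - 17/4)) = 3232 - (-980)/(2355 - 5/4) = 3232 - (-980)/9415/4 = 3232 - (-980)*4/9415 = 3232 - 1*(-112/269) = 3232 + 112/269 = 869520/269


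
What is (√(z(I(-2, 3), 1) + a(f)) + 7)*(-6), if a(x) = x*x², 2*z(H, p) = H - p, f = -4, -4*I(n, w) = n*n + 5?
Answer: -42 - 15*I*√42/2 ≈ -42.0 - 48.606*I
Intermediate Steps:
I(n, w) = -5/4 - n²/4 (I(n, w) = -(n*n + 5)/4 = -(n² + 5)/4 = -(5 + n²)/4 = -5/4 - n²/4)
z(H, p) = H/2 - p/2 (z(H, p) = (H - p)/2 = H/2 - p/2)
a(x) = x³
(√(z(I(-2, 3), 1) + a(f)) + 7)*(-6) = (√(((-5/4 - ¼*(-2)²)/2 - ½*1) + (-4)³) + 7)*(-6) = (√(((-5/4 - ¼*4)/2 - ½) - 64) + 7)*(-6) = (√(((-5/4 - 1)/2 - ½) - 64) + 7)*(-6) = (√(((½)*(-9/4) - ½) - 64) + 7)*(-6) = (√((-9/8 - ½) - 64) + 7)*(-6) = (√(-13/8 - 64) + 7)*(-6) = (√(-525/8) + 7)*(-6) = (5*I*√42/4 + 7)*(-6) = (7 + 5*I*√42/4)*(-6) = -42 - 15*I*√42/2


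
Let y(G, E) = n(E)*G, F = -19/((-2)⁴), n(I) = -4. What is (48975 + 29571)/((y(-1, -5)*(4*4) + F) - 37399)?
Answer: -66144/31441 ≈ -2.1037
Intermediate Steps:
F = -19/16 ≈ -1.1875
y(G, E) = -4*G
(48975 + 29571)/((y(-1, -5)*(4*4) + F) - 37399) = (48975 + 29571)/(((-4*(-1))*(4*4) - 19/16) - 37399) = 78546/((4*16 - 19/16) - 37399) = 78546/((64 - 19/16) - 37399) = 78546/(1005/16 - 37399) = 78546/(-597379/16) = 78546*(-16/597379) = -66144/31441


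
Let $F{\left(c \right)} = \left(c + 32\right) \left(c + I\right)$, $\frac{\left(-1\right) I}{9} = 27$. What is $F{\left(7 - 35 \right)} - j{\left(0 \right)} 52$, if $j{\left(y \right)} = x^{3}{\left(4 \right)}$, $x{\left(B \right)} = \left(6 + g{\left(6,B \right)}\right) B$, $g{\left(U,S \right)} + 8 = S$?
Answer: $-27708$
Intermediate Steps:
$I = -243$ ($I = \left(-9\right) 27 = -243$)
$g{\left(U,S \right)} = -8 + S$
$x{\left(B \right)} = B \left(-2 + B\right)$ ($x{\left(B \right)} = \left(6 + \left(-8 + B\right)\right) B = \left(-2 + B\right) B = B \left(-2 + B\right)$)
$j{\left(y \right)} = 512$ ($j{\left(y \right)} = \left(4 \left(-2 + 4\right)\right)^{3} = \left(4 \cdot 2\right)^{3} = 8^{3} = 512$)
$F{\left(c \right)} = \left(-243 + c\right) \left(32 + c\right)$ ($F{\left(c \right)} = \left(c + 32\right) \left(c - 243\right) = \left(32 + c\right) \left(-243 + c\right) = \left(-243 + c\right) \left(32 + c\right)$)
$F{\left(7 - 35 \right)} - j{\left(0 \right)} 52 = \left(-7776 + \left(7 - 35\right)^{2} - 211 \left(7 - 35\right)\right) - 512 \cdot 52 = \left(-7776 + \left(-28\right)^{2} - -5908\right) - 26624 = \left(-7776 + 784 + 5908\right) - 26624 = -1084 - 26624 = -27708$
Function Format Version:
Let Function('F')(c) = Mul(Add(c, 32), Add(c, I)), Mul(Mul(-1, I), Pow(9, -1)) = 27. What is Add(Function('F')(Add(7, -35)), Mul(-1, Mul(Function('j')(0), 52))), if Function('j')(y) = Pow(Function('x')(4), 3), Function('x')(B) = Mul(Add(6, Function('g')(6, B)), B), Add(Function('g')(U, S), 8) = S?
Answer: -27708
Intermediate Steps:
I = -243 (I = Mul(-9, 27) = -243)
Function('g')(U, S) = Add(-8, S)
Function('x')(B) = Mul(B, Add(-2, B)) (Function('x')(B) = Mul(Add(6, Add(-8, B)), B) = Mul(Add(-2, B), B) = Mul(B, Add(-2, B)))
Function('j')(y) = 512 (Function('j')(y) = Pow(Mul(4, Add(-2, 4)), 3) = Pow(Mul(4, 2), 3) = Pow(8, 3) = 512)
Function('F')(c) = Mul(Add(-243, c), Add(32, c)) (Function('F')(c) = Mul(Add(c, 32), Add(c, -243)) = Mul(Add(32, c), Add(-243, c)) = Mul(Add(-243, c), Add(32, c)))
Add(Function('F')(Add(7, -35)), Mul(-1, Mul(Function('j')(0), 52))) = Add(Add(-7776, Pow(Add(7, -35), 2), Mul(-211, Add(7, -35))), Mul(-1, Mul(512, 52))) = Add(Add(-7776, Pow(-28, 2), Mul(-211, -28)), Mul(-1, 26624)) = Add(Add(-7776, 784, 5908), -26624) = Add(-1084, -26624) = -27708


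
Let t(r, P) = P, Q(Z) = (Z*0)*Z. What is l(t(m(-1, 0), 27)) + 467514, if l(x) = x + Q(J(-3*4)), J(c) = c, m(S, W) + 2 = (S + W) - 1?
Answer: 467541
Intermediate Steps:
m(S, W) = -3 + S + W (m(S, W) = -2 + ((S + W) - 1) = -2 + (-1 + S + W) = -3 + S + W)
Q(Z) = 0 (Q(Z) = 0*Z = 0)
l(x) = x (l(x) = x + 0 = x)
l(t(m(-1, 0), 27)) + 467514 = 27 + 467514 = 467541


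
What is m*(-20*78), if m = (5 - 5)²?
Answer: 0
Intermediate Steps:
m = 0 (m = 0² = 0)
m*(-20*78) = 0*(-20*78) = 0*(-1560) = 0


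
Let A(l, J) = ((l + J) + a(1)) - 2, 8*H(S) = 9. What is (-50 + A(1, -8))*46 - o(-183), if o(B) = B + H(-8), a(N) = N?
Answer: -19889/8 ≈ -2486.1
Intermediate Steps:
H(S) = 9/8 (H(S) = (1/8)*9 = 9/8)
A(l, J) = -1 + J + l (A(l, J) = ((l + J) + 1) - 2 = ((J + l) + 1) - 2 = (1 + J + l) - 2 = -1 + J + l)
o(B) = 9/8 + B (o(B) = B + 9/8 = 9/8 + B)
(-50 + A(1, -8))*46 - o(-183) = (-50 + (-1 - 8 + 1))*46 - (9/8 - 183) = (-50 - 8)*46 - 1*(-1455/8) = -58*46 + 1455/8 = -2668 + 1455/8 = -19889/8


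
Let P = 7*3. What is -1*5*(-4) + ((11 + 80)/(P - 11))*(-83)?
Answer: -7353/10 ≈ -735.30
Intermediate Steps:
P = 21
-1*5*(-4) + ((11 + 80)/(P - 11))*(-83) = -1*5*(-4) + ((11 + 80)/(21 - 11))*(-83) = -5*(-4) + (91/10)*(-83) = 20 + (91*(⅒))*(-83) = 20 + (91/10)*(-83) = 20 - 7553/10 = -7353/10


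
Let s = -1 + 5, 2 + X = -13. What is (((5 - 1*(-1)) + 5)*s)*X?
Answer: -660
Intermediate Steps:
X = -15 (X = -2 - 13 = -15)
s = 4
(((5 - 1*(-1)) + 5)*s)*X = (((5 - 1*(-1)) + 5)*4)*(-15) = (((5 + 1) + 5)*4)*(-15) = ((6 + 5)*4)*(-15) = (11*4)*(-15) = 44*(-15) = -660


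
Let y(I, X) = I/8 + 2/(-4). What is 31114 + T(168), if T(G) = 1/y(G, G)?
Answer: 1275676/41 ≈ 31114.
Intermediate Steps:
y(I, X) = -1/2 + I/8 (y(I, X) = I*(1/8) + 2*(-1/4) = I/8 - 1/2 = -1/2 + I/8)
T(G) = 1/(-1/2 + G/8)
31114 + T(168) = 31114 + 8/(-4 + 168) = 31114 + 8/164 = 31114 + 8*(1/164) = 31114 + 2/41 = 1275676/41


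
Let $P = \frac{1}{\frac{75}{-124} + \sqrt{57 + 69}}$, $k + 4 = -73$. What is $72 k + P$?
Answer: $- \frac{3569872748}{643917} + \frac{15376 \sqrt{14}}{643917} \approx -5543.9$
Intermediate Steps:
$k = -77$ ($k = -4 - 73 = -77$)
$P = \frac{1}{- \frac{75}{124} + 3 \sqrt{14}}$ ($P = \frac{1}{75 \left(- \frac{1}{124}\right) + \sqrt{126}} = \frac{1}{- \frac{75}{124} + 3 \sqrt{14}} \approx 0.094161$)
$72 k + P = 72 \left(-77\right) + \left(\frac{3100}{643917} + \frac{15376 \sqrt{14}}{643917}\right) = -5544 + \left(\frac{3100}{643917} + \frac{15376 \sqrt{14}}{643917}\right) = - \frac{3569872748}{643917} + \frac{15376 \sqrt{14}}{643917}$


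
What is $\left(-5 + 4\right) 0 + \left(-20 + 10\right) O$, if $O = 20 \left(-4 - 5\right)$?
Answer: $1800$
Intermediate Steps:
$O = -180$ ($O = 20 \left(-9\right) = -180$)
$\left(-5 + 4\right) 0 + \left(-20 + 10\right) O = \left(-5 + 4\right) 0 + \left(-20 + 10\right) \left(-180\right) = \left(-1\right) 0 - -1800 = 0 + 1800 = 1800$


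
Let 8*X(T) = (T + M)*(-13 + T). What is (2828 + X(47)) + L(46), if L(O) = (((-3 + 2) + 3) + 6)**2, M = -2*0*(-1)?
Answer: 12367/4 ≈ 3091.8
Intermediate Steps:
M = 0 (M = 0*(-1) = 0)
X(T) = T*(-13 + T)/8 (X(T) = ((T + 0)*(-13 + T))/8 = (T*(-13 + T))/8 = T*(-13 + T)/8)
L(O) = 64 (L(O) = ((-1 + 3) + 6)**2 = (2 + 6)**2 = 8**2 = 64)
(2828 + X(47)) + L(46) = (2828 + (1/8)*47*(-13 + 47)) + 64 = (2828 + (1/8)*47*34) + 64 = (2828 + 799/4) + 64 = 12111/4 + 64 = 12367/4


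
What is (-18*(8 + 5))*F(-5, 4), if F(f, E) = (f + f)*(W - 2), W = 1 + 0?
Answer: -2340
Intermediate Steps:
W = 1
F(f, E) = -2*f (F(f, E) = (f + f)*(1 - 2) = (2*f)*(-1) = -2*f)
(-18*(8 + 5))*F(-5, 4) = (-18*(8 + 5))*(-2*(-5)) = -18*13*10 = -234*10 = -2340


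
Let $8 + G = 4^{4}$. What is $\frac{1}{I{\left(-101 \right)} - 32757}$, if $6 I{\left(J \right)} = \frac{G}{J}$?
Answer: $- \frac{303}{9925495} \approx -3.0527 \cdot 10^{-5}$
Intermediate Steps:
$G = 248$ ($G = -8 + 4^{4} = -8 + 256 = 248$)
$I{\left(J \right)} = \frac{124}{3 J}$ ($I{\left(J \right)} = \frac{248 \frac{1}{J}}{6} = \frac{124}{3 J}$)
$\frac{1}{I{\left(-101 \right)} - 32757} = \frac{1}{\frac{124}{3 \left(-101\right)} - 32757} = \frac{1}{\frac{124}{3} \left(- \frac{1}{101}\right) - 32757} = \frac{1}{- \frac{124}{303} - 32757} = \frac{1}{- \frac{9925495}{303}} = - \frac{303}{9925495}$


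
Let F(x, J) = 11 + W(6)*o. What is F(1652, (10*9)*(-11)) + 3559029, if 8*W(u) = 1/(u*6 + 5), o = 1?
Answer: 1167365121/328 ≈ 3.5590e+6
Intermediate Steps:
W(u) = 1/(8*(5 + 6*u)) (W(u) = 1/(8*(u*6 + 5)) = 1/(8*(6*u + 5)) = 1/(8*(5 + 6*u)))
F(x, J) = 3609/328 (F(x, J) = 11 + (1/(8*(5 + 6*6)))*1 = 11 + (1/(8*(5 + 36)))*1 = 11 + ((⅛)/41)*1 = 11 + ((⅛)*(1/41))*1 = 11 + (1/328)*1 = 11 + 1/328 = 3609/328)
F(1652, (10*9)*(-11)) + 3559029 = 3609/328 + 3559029 = 1167365121/328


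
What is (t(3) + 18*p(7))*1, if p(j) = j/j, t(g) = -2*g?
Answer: 12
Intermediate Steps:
p(j) = 1
(t(3) + 18*p(7))*1 = (-2*3 + 18*1)*1 = (-6 + 18)*1 = 12*1 = 12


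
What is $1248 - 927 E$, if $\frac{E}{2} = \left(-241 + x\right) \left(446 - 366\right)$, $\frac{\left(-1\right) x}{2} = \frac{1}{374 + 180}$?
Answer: $\frac{9901892256}{277} \approx 3.5747 \cdot 10^{7}$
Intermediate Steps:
$x = - \frac{1}{277}$ ($x = - \frac{2}{374 + 180} = - \frac{2}{554} = \left(-2\right) \frac{1}{554} = - \frac{1}{277} \approx -0.0036101$)
$E = - \frac{10681280}{277}$ ($E = 2 \left(-241 - \frac{1}{277}\right) \left(446 - 366\right) = 2 \left(\left(- \frac{66758}{277}\right) 80\right) = 2 \left(- \frac{5340640}{277}\right) = - \frac{10681280}{277} \approx -38561.0$)
$1248 - 927 E = 1248 - - \frac{9901546560}{277} = 1248 + \frac{9901546560}{277} = \frac{9901892256}{277}$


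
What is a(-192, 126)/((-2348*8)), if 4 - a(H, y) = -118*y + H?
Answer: -1883/2348 ≈ -0.80196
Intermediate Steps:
a(H, y) = 4 - H + 118*y (a(H, y) = 4 - (-118*y + H) = 4 - (H - 118*y) = 4 + (-H + 118*y) = 4 - H + 118*y)
a(-192, 126)/((-2348*8)) = (4 - 1*(-192) + 118*126)/((-2348*8)) = (4 + 192 + 14868)/(-18784) = 15064*(-1/18784) = -1883/2348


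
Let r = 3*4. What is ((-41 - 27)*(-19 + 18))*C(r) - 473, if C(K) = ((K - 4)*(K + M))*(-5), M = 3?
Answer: -41273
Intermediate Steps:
r = 12
C(K) = -5*(-4 + K)*(3 + K) (C(K) = ((K - 4)*(K + 3))*(-5) = ((-4 + K)*(3 + K))*(-5) = -5*(-4 + K)*(3 + K))
((-41 - 27)*(-19 + 18))*C(r) - 473 = ((-41 - 27)*(-19 + 18))*(60 - 5*12**2 + 5*12) - 473 = (-68*(-1))*(60 - 5*144 + 60) - 473 = 68*(60 - 720 + 60) - 473 = 68*(-600) - 473 = -40800 - 473 = -41273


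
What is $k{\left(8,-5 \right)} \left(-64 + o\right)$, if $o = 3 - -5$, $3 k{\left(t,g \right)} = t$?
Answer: $- \frac{448}{3} \approx -149.33$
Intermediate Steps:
$k{\left(t,g \right)} = \frac{t}{3}$
$o = 8$ ($o = 3 + 5 = 8$)
$k{\left(8,-5 \right)} \left(-64 + o\right) = \frac{1}{3} \cdot 8 \left(-64 + 8\right) = \frac{8}{3} \left(-56\right) = - \frac{448}{3}$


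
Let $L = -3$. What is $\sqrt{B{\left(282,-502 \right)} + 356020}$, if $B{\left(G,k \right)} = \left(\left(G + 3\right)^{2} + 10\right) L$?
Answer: $\sqrt{112315} \approx 335.13$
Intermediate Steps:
$B{\left(G,k \right)} = -30 - 3 \left(3 + G\right)^{2}$ ($B{\left(G,k \right)} = \left(\left(G + 3\right)^{2} + 10\right) \left(-3\right) = \left(\left(3 + G\right)^{2} + 10\right) \left(-3\right) = \left(10 + \left(3 + G\right)^{2}\right) \left(-3\right) = -30 - 3 \left(3 + G\right)^{2}$)
$\sqrt{B{\left(282,-502 \right)} + 356020} = \sqrt{\left(-30 - 3 \left(3 + 282\right)^{2}\right) + 356020} = \sqrt{\left(-30 - 3 \cdot 285^{2}\right) + 356020} = \sqrt{\left(-30 - 243675\right) + 356020} = \sqrt{-243705 + 356020} = \sqrt{112315}$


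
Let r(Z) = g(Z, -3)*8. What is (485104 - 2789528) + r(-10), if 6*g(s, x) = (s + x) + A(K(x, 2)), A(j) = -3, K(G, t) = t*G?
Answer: -6913336/3 ≈ -2.3044e+6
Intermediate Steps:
K(G, t) = G*t
g(s, x) = -½ + s/6 + x/6 (g(s, x) = ((s + x) - 3)/6 = (-3 + s + x)/6 = -½ + s/6 + x/6)
r(Z) = -8 + 4*Z/3 (r(Z) = (-½ + Z/6 + (⅙)*(-3))*8 = (-½ + Z/6 - ½)*8 = (-1 + Z/6)*8 = -8 + 4*Z/3)
(485104 - 2789528) + r(-10) = (485104 - 2789528) + (-8 + (4/3)*(-10)) = -2304424 + (-8 - 40/3) = -2304424 - 64/3 = -6913336/3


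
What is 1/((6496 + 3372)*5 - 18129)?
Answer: 1/31211 ≈ 3.2040e-5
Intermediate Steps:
1/((6496 + 3372)*5 - 18129) = 1/(9868*5 - 18129) = 1/(49340 - 18129) = 1/31211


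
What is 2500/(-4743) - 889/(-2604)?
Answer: -3523/18972 ≈ -0.18569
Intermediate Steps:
2500/(-4743) - 889/(-2604) = 2500*(-1/4743) - 889*(-1/2604) = -2500/4743 + 127/372 = -3523/18972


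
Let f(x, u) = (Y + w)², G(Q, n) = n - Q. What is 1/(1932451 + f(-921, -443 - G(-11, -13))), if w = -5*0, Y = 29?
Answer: 1/1933292 ≈ 5.1725e-7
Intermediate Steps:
w = 0
f(x, u) = 841 (f(x, u) = (29 + 0)² = 29² = 841)
1/(1932451 + f(-921, -443 - G(-11, -13))) = 1/(1932451 + 841) = 1/1933292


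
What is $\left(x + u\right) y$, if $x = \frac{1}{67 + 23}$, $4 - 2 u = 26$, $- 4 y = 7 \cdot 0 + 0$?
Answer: $0$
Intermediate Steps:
$y = 0$ ($y = - \frac{7 \cdot 0 + 0}{4} = - \frac{0 + 0}{4} = \left(- \frac{1}{4}\right) 0 = 0$)
$u = -11$ ($u = 2 - 13 = -11$)
$x = \frac{1}{90} \approx 0.011111$
$\left(x + u\right) y = \left(\frac{1}{90} - 11\right) 0 = \left(- \frac{989}{90}\right) 0 = 0$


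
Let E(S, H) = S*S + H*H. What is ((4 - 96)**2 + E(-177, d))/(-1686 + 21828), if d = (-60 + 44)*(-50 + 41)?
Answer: 60529/20142 ≈ 3.0051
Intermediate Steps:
d = 144 (d = -16*(-9) = 144)
E(S, H) = H**2 + S**2 (E(S, H) = S**2 + H**2 = H**2 + S**2)
((4 - 96)**2 + E(-177, d))/(-1686 + 21828) = ((4 - 96)**2 + (144**2 + (-177)**2))/(-1686 + 21828) = ((-92)**2 + (20736 + 31329))/20142 = (8464 + 52065)*(1/20142) = 60529*(1/20142) = 60529/20142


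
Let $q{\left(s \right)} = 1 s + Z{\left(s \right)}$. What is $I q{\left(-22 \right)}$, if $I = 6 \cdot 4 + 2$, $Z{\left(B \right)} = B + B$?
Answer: $-1716$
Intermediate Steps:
$Z{\left(B \right)} = 2 B$
$q{\left(s \right)} = 3 s$ ($q{\left(s \right)} = 1 s + 2 s = s + 2 s = 3 s$)
$I = 26$ ($I = 24 + 2 = 26$)
$I q{\left(-22 \right)} = 26 \cdot 3 \left(-22\right) = 26 \left(-66\right) = -1716$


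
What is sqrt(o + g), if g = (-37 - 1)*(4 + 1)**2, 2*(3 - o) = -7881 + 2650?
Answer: sqrt(6674)/2 ≈ 40.847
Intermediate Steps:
o = 5237/2 (o = 3 - (-7881 + 2650)/2 = 3 - 1/2*(-5231) = 3 + 5231/2 = 5237/2 ≈ 2618.5)
g = -950 (g = -38*5**2 = -38*25 = -950)
sqrt(o + g) = sqrt(5237/2 - 950) = sqrt(3337/2) = sqrt(6674)/2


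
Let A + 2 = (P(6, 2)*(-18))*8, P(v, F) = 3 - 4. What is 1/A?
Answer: 1/142 ≈ 0.0070423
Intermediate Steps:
P(v, F) = -1
A = 142 (A = -2 - 1*(-18)*8 = -2 + 18*8 = -2 + 144 = 142)
1/A = 1/142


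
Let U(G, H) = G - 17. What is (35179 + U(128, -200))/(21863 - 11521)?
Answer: 17645/5171 ≈ 3.4123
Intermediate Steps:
U(G, H) = -17 + G
(35179 + U(128, -200))/(21863 - 11521) = (35179 + (-17 + 128))/(21863 - 11521) = (35179 + 111)/10342 = 35290*(1/10342) = 17645/5171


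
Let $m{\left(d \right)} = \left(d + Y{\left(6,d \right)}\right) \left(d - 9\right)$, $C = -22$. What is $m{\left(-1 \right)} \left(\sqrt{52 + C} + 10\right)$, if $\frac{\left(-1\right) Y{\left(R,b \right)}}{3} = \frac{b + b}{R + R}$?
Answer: $50 + 5 \sqrt{30} \approx 77.386$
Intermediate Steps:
$Y{\left(R,b \right)} = - \frac{3 b}{R}$ ($Y{\left(R,b \right)} = - 3 \frac{b + b}{R + R} = - 3 \frac{2 b}{2 R} = - 3 \cdot 2 b \frac{1}{2 R} = - 3 \frac{b}{R} = - \frac{3 b}{R}$)
$m{\left(d \right)} = \frac{d \left(-9 + d\right)}{2}$ ($m{\left(d \right)} = \left(d - \frac{3 d}{6}\right) \left(d - 9\right) = \left(d - 3 d \frac{1}{6}\right) \left(-9 + d\right) = \left(d - \frac{d}{2}\right) \left(-9 + d\right) = \frac{d}{2} \left(-9 + d\right) = \frac{d \left(-9 + d\right)}{2}$)
$m{\left(-1 \right)} \left(\sqrt{52 + C} + 10\right) = \frac{1}{2} \left(-1\right) \left(-9 - 1\right) \left(\sqrt{52 - 22} + 10\right) = \frac{1}{2} \left(-1\right) \left(-10\right) \left(\sqrt{30} + 10\right) = 5 \left(10 + \sqrt{30}\right) = 50 + 5 \sqrt{30}$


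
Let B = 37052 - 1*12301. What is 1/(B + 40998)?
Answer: 1/65749 ≈ 1.5209e-5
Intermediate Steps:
B = 24751 (B = 37052 - 12301 = 24751)
1/(B + 40998) = 1/(24751 + 40998) = 1/65749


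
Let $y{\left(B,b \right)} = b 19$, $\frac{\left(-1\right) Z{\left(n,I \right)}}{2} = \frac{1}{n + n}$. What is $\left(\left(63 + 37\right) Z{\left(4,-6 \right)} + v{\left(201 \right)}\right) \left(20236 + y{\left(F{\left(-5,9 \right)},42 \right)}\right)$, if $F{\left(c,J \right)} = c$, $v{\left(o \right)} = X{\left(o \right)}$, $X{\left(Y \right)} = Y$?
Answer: $3701984$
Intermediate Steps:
$v{\left(o \right)} = o$
$Z{\left(n,I \right)} = - \frac{1}{n}$ ($Z{\left(n,I \right)} = - \frac{2}{n + n} = - \frac{2}{2 n} = - 2 \frac{1}{2 n} = - \frac{1}{n}$)
$y{\left(B,b \right)} = 19 b$
$\left(\left(63 + 37\right) Z{\left(4,-6 \right)} + v{\left(201 \right)}\right) \left(20236 + y{\left(F{\left(-5,9 \right)},42 \right)}\right) = \left(\left(63 + 37\right) \left(- \frac{1}{4}\right) + 201\right) \left(20236 + 19 \cdot 42\right) = \left(100 \left(\left(-1\right) \frac{1}{4}\right) + 201\right) \left(20236 + 798\right) = \left(100 \left(- \frac{1}{4}\right) + 201\right) 21034 = \left(-25 + 201\right) 21034 = 176 \cdot 21034 = 3701984$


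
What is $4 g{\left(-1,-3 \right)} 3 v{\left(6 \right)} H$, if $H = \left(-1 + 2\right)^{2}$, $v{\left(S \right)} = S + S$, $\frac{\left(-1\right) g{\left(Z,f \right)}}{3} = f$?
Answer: $1296$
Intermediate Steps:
$g{\left(Z,f \right)} = - 3 f$
$v{\left(S \right)} = 2 S$
$H = 1$ ($H = 1^{2} = 1$)
$4 g{\left(-1,-3 \right)} 3 v{\left(6 \right)} H = 4 \left(\left(-3\right) \left(-3\right)\right) 3 \cdot 2 \cdot 6 \cdot 1 = 4 \cdot 9 \cdot 3 \cdot 12 \cdot 1 = 36 \cdot 3 \cdot 12 \cdot 1 = 108 \cdot 12 \cdot 1 = 1296 \cdot 1 = 1296$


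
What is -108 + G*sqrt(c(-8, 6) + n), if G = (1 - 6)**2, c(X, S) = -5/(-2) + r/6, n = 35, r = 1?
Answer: -108 + 25*sqrt(339)/3 ≈ 45.433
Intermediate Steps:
c(X, S) = 8/3 (c(X, S) = -5/(-2) + 1/6 = -5*(-1/2) + 1*(1/6) = 5/2 + 1/6 = 8/3)
G = 25 (G = (-5)**2 = 25)
-108 + G*sqrt(c(-8, 6) + n) = -108 + 25*sqrt(8/3 + 35) = -108 + 25*sqrt(113/3) = -108 + 25*(sqrt(339)/3) = -108 + 25*sqrt(339)/3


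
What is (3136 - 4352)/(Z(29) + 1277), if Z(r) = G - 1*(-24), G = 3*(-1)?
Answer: -608/649 ≈ -0.93683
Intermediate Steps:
G = -3
Z(r) = 21 (Z(r) = -3 - 1*(-24) = -3 + 24 = 21)
(3136 - 4352)/(Z(29) + 1277) = (3136 - 4352)/(21 + 1277) = -1216/1298 = -1216*1/1298 = -608/649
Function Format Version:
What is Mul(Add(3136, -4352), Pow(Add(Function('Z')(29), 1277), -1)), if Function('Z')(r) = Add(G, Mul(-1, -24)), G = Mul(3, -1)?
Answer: Rational(-608, 649) ≈ -0.93683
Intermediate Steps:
G = -3
Function('Z')(r) = 21 (Function('Z')(r) = Add(-3, Mul(-1, -24)) = Add(-3, 24) = 21)
Mul(Add(3136, -4352), Pow(Add(Function('Z')(29), 1277), -1)) = Mul(Add(3136, -4352), Pow(Add(21, 1277), -1)) = Mul(-1216, Pow(1298, -1)) = Mul(-1216, Rational(1, 1298)) = Rational(-608, 649)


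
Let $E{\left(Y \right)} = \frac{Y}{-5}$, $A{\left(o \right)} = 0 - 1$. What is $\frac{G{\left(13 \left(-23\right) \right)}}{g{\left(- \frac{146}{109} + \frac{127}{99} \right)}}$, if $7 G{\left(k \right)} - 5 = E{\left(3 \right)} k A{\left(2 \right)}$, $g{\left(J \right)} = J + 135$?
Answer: $- \frac{4704876}{25483045} \approx -0.18463$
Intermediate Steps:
$g{\left(J \right)} = 135 + J$
$A{\left(o \right)} = -1$
$E{\left(Y \right)} = - \frac{Y}{5}$ ($E{\left(Y \right)} = Y \left(- \frac{1}{5}\right) = - \frac{Y}{5}$)
$G{\left(k \right)} = \frac{5}{7} + \frac{3 k}{35}$ ($G{\left(k \right)} = \frac{5}{7} + \frac{\left(- \frac{1}{5}\right) 3 k \left(-1\right)}{7} = \frac{5}{7} + \frac{- \frac{3 k}{5} \left(-1\right)}{7} = \frac{5}{7} + \frac{\frac{3}{5} k}{7} = \frac{5}{7} + \frac{3 k}{35}$)
$\frac{G{\left(13 \left(-23\right) \right)}}{g{\left(- \frac{146}{109} + \frac{127}{99} \right)}} = \frac{\frac{5}{7} + \frac{3 \cdot 13 \left(-23\right)}{35}}{135 + \left(- \frac{146}{109} + \frac{127}{99}\right)} = \frac{\frac{5}{7} + \frac{3}{35} \left(-299\right)}{135 + \left(\left(-146\right) \frac{1}{109} + 127 \cdot \frac{1}{99}\right)} = \frac{\frac{5}{7} - \frac{897}{35}}{135 + \left(- \frac{146}{109} + \frac{127}{99}\right)} = - \frac{872}{35 \left(135 - \frac{611}{10791}\right)} = - \frac{872}{35 \cdot \frac{1456174}{10791}} = \left(- \frac{872}{35}\right) \frac{10791}{1456174} = - \frac{4704876}{25483045}$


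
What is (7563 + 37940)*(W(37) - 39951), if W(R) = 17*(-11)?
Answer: -1826399414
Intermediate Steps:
W(R) = -187
(7563 + 37940)*(W(37) - 39951) = (7563 + 37940)*(-187 - 39951) = 45503*(-40138) = -1826399414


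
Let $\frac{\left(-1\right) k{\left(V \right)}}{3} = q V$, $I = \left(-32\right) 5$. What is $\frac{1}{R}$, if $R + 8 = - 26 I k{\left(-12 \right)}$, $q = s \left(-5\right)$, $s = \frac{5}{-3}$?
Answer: $\frac{1}{1247992} \approx 8.0129 \cdot 10^{-7}$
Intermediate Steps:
$s = - \frac{5}{3}$ ($s = 5 \left(- \frac{1}{3}\right) = - \frac{5}{3} \approx -1.6667$)
$I = -160$
$q = \frac{25}{3}$ ($q = \left(- \frac{5}{3}\right) \left(-5\right) = \frac{25}{3} \approx 8.3333$)
$k{\left(V \right)} = - 25 V$ ($k{\left(V \right)} = - 3 \frac{25 V}{3} = - 25 V$)
$R = 1247992$ ($R = -8 + \left(-26\right) \left(-160\right) \left(\left(-25\right) \left(-12\right)\right) = -8 + 4160 \cdot 300 = -8 + 1248000 = 1247992$)
$\frac{1}{R} = \frac{1}{1247992}$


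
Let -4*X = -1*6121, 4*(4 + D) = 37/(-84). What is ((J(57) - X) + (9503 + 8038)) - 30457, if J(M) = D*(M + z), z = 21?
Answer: -826943/56 ≈ -14767.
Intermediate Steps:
D = -1381/336 (D = -4 + (37/(-84))/4 = -4 + (37*(-1/84))/4 = -4 + (1/4)*(-37/84) = -4 - 37/336 = -1381/336 ≈ -4.1101)
J(M) = -1381/16 - 1381*M/336 (J(M) = -1381*(M + 21)/336 = -1381*(21 + M)/336 = -1381/16 - 1381*M/336)
X = 6121/4 (X = -(-1)*6121/4 = -1/4*(-6121) = 6121/4 ≈ 1530.3)
((J(57) - X) + (9503 + 8038)) - 30457 = (((-1381/16 - 1381/336*57) - 1*6121/4) + (9503 + 8038)) - 30457 = (((-1381/16 - 26239/112) - 6121/4) + 17541) - 30457 = ((-17953/56 - 6121/4) + 17541) - 30457 = (-103647/56 + 17541) - 30457 = 878649/56 - 30457 = -826943/56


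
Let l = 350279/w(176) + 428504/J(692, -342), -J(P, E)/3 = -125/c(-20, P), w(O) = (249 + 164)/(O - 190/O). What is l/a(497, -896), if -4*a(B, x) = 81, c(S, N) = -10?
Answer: -53320178539/7885350 ≈ -6761.9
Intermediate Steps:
a(B, x) = -81/4 (a(B, x) = -¼*81 = -81/4)
w(O) = 413/(O - 190/O)
J(P, E) = -75/2 (J(P, E) = -(-375)/(-10) = -(-375)*(-1)/10 = -3*25/2 = -75/2)
l = 53320178539/389400 (l = 350279/((413*176/(-190 + 176²))) + 428504/(-75/2) = 350279/((413*176/(-190 + 30976))) + 428504*(-2/75) = 350279/((413*176/30786)) - 857008/75 = 350279/((413*176*(1/30786))) - 857008/75 = 350279/(5192/2199) - 857008/75 = 350279*(2199/5192) - 857008/75 = 770263521/5192 - 857008/75 = 53320178539/389400 ≈ 1.3693e+5)
l/a(497, -896) = 53320178539/(389400*(-81/4)) = (53320178539/389400)*(-4/81) = -53320178539/7885350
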